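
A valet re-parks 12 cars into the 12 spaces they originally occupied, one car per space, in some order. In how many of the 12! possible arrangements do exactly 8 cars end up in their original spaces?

Choose which 8 of the 12 are fixed: C(12,8) = 495.
The remaining 4 must be deranged: !4 = 9.
Total: 495 × 9 = 4455.

4455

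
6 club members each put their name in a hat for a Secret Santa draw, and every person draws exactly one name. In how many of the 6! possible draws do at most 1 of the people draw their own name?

529

Sum C(6,i)·!(6-i) for i = 0..1:
  i=0: C(6,0)·!6 = 1·265 = 265
  i=1: C(6,1)·!5 = 6·44 = 264
Total = 529.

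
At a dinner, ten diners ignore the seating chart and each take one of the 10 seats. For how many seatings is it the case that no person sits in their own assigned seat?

By inclusion-exclusion, !10 = Σ (-1)^k · 10!/k! for k=0..10
= 10! - 10!/1! + 10!/2! - 10!/3! + 10!/4! - 10!/5! + 10!/6! - 10!/7! + 10!/8! - 10!/9! + 10!/10!
= 3628800 - 3628800 + 1814400 - 604800 + 151200 - 30240 + 5040 - 720 + 90 - 10 + 1
= 1334961

1334961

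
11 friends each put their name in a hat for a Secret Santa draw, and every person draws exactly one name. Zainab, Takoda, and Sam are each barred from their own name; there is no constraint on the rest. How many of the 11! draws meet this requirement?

30078720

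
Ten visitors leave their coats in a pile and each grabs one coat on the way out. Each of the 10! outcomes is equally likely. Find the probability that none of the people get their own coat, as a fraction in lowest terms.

Favorable outcomes: !10 = 1334961.
Total outcomes: 10! = 3628800.
Probability = 1334961/3628800 = 16481/44800.

16481/44800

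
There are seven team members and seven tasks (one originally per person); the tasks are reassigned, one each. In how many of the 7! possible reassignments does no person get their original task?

!7 = 7! · Σ_{k=0}^{7} (-1)^k/k!
= 7! - 7!/1! + 7!/2! - 7!/3! + 7!/4! - 7!/5! + 7!/6! - 7!/7!
= 5040 - 5040 + 2520 - 840 + 210 - 42 + 7 - 1
= 1854

1854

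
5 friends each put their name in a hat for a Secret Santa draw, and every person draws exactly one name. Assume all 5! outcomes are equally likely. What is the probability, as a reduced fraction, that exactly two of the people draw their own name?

Favorable outcomes: C(5,2)·!3 = 10·2 = 20.
Total outcomes: 5! = 120.
Probability = 20/120 = 1/6.

1/6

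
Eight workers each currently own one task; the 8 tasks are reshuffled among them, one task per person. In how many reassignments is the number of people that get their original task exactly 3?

Choose which 3 of the 8 are fixed: C(8,3) = 56.
The remaining 5 must be deranged: !5 = 44.
Total: 56 × 44 = 2464.

2464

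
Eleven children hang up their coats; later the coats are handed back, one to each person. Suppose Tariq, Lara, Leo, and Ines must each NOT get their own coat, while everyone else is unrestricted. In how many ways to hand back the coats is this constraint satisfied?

27422640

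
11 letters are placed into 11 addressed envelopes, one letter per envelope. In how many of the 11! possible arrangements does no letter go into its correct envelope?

14684570

Recurrence: !11 = 11·!10 + (-1)^11.
!11 = 11·1334961 - 1 = 14684570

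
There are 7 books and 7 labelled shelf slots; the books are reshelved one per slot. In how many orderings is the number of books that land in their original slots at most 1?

# with exactly i fixed is C(7,i)·!(7-i); sum over i=0..1:
  i=0: C(7,0)·!7 = 1·1854 = 1854
  i=1: C(7,1)·!6 = 7·265 = 1855
Total = 3709.

3709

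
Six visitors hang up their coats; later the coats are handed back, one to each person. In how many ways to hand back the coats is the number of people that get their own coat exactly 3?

Pick the 3 fixed positions: C(6,3) = 20 ways.
The remaining 3 must be deranged: !3 = 2.
Total: 20 × 2 = 40.

40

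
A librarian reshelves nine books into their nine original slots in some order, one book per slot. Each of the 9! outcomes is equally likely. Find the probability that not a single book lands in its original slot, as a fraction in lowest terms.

Favorable outcomes: !9 = 133496.
Total outcomes: 9! = 362880.
Probability = 133496/362880 = 16687/45360.

16687/45360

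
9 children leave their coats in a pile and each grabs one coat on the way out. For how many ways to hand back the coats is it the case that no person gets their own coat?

!9 is the nearest integer to 9!/e.
9! = 362880, and 362880/e ≈ 133496.09, so !9 = 133496.

133496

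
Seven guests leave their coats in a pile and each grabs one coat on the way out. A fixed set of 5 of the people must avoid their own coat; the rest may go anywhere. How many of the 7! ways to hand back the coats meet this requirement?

2428

Inclusion-exclusion on the 5 forbidden self-matches:
Σ_{j=0}^{5} (-1)^j C(5,j)(7-j)!
= C(5,0)·7! - C(5,1)·6! + C(5,2)·5! - C(5,3)·4! + C(5,4)·3! - C(5,5)·2!
= 5040 - 3600 + 1200 - 240 + 30 - 2
= 2428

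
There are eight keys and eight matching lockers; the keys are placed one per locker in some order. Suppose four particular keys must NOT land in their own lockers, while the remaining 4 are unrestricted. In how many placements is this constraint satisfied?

24024

Let A_j be the event that the j-th constrained one is fixed. By inclusion-exclusion over the 4 events:
Σ_{j=0}^{4} (-1)^j C(4,j)(8-j)!
= C(4,0)·8! - C(4,1)·7! + C(4,2)·6! - C(4,3)·5! + C(4,4)·4!
= 40320 - 20160 + 4320 - 480 + 24
= 24024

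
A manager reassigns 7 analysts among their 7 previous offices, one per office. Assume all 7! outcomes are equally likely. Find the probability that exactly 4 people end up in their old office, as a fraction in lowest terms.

1/72

Favorable outcomes: C(7,4)·!3 = 35·2 = 70.
Total outcomes: 7! = 5040.
Probability = 70/5040 = 1/72.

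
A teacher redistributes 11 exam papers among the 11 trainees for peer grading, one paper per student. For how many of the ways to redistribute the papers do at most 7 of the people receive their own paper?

Sum C(11,i)·!(11-i) for i = 0..7:
  i=0: C(11,0)·!11 = 1·14684570 = 14684570
  i=1: C(11,1)·!10 = 11·1334961 = 14684571
  i=2: C(11,2)·!9 = 55·133496 = 7342280
  i=3: C(11,3)·!8 = 165·14833 = 2447445
  i=4: C(11,4)·!7 = 330·1854 = 611820
  i=5: C(11,5)·!6 = 462·265 = 122430
  i=6: C(11,6)·!5 = 462·44 = 20328
  i=7: C(11,7)·!4 = 330·9 = 2970
Total = 39916414.

39916414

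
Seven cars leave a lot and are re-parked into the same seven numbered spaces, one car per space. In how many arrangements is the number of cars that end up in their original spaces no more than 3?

Sum C(7,i)·!(7-i) for i = 0..3:
  i=0: C(7,0)·!7 = 1·1854 = 1854
  i=1: C(7,1)·!6 = 7·265 = 1855
  i=2: C(7,2)·!5 = 21·44 = 924
  i=3: C(7,3)·!4 = 35·9 = 315
Total = 4948.

4948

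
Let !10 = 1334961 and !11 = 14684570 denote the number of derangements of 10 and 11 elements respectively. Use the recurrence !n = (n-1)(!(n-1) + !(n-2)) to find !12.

176214841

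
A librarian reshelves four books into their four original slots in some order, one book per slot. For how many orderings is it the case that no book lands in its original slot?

9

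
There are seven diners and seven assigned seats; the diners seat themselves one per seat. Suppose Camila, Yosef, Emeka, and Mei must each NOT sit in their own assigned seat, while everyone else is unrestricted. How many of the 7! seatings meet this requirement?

Let A_j be the event that the j-th constrained one is fixed. By inclusion-exclusion over the 4 events:
Σ_{j=0}^{4} (-1)^j C(4,j)(7-j)!
= C(4,0)·7! - C(4,1)·6! + C(4,2)·5! - C(4,3)·4! + C(4,4)·3!
= 5040 - 2880 + 720 - 96 + 6
= 2790

2790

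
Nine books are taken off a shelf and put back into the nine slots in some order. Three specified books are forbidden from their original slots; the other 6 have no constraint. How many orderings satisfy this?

256320

Let A_j be the event that the j-th constrained one is fixed. By inclusion-exclusion over the 3 events:
Σ_{j=0}^{3} (-1)^j C(3,j)(9-j)!
= C(3,0)·9! - C(3,1)·8! + C(3,2)·7! - C(3,3)·6!
= 362880 - 120960 + 15120 - 720
= 256320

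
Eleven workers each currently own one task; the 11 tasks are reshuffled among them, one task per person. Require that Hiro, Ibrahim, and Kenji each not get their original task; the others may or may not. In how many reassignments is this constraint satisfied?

30078720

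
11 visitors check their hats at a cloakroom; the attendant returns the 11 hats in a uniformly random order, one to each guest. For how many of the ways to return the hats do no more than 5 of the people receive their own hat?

39893116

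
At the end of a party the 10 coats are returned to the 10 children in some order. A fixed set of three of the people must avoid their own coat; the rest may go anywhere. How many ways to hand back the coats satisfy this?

2656080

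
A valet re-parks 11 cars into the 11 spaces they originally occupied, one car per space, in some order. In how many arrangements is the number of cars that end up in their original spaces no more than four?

39770686

# with exactly i fixed is C(11,i)·!(11-i); sum over i=0..4:
  i=0: C(11,0)·!11 = 1·14684570 = 14684570
  i=1: C(11,1)·!10 = 11·1334961 = 14684571
  i=2: C(11,2)·!9 = 55·133496 = 7342280
  i=3: C(11,3)·!8 = 165·14833 = 2447445
  i=4: C(11,4)·!7 = 330·1854 = 611820
Total = 39770686.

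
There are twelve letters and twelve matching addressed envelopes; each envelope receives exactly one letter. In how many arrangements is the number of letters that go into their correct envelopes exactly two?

Choose which 2 of the 12 are fixed: C(12,2) = 66.
The other 10 form a derangement: !10 = 1334961.
Total: 66 × 1334961 = 88107426.

88107426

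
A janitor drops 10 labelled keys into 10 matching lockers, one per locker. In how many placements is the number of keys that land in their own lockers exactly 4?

55650

Pick the 4 fixed positions: C(10,4) = 210 ways.
The remaining 6 must be deranged: !6 = 265.
Total: 210 × 265 = 55650.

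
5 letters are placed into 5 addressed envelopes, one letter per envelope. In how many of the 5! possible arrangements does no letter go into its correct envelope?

Use !n = n·!(n-1) + (-1)^n.
!5 = 5·9 - 1 = 44

44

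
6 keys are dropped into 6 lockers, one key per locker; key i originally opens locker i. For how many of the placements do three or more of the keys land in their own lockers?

56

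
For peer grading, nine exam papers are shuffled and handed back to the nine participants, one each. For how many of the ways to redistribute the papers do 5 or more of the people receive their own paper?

Sum C(9,i)·!(9-i) for i = 5..9:
  i=5: C(9,5)·!4 = 126·9 = 1134
  i=6: C(9,6)·!3 = 84·2 = 168
  i=7: C(9,7)·!2 = 36·1 = 36
  i=8: C(9,8)·!1 = 9·0 = 0
  i=9: C(9,9)·!0 = 1·1 = 1
Total = 1339.

1339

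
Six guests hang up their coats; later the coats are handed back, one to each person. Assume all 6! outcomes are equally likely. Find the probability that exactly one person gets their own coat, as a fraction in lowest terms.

11/30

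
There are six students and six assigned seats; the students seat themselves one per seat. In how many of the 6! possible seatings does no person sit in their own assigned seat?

265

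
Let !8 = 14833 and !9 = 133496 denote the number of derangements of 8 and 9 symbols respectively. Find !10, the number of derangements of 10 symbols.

1334961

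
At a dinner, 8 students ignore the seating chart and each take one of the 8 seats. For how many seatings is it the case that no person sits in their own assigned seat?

14833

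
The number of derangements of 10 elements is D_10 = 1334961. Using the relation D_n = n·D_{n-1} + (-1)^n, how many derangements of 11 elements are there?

D_11 = 11·1334961 - 1 = 14684570.

14684570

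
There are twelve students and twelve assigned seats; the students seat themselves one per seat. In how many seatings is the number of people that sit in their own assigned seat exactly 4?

7342335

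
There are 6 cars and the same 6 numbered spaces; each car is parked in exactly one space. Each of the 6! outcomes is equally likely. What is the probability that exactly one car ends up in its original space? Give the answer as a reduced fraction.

11/30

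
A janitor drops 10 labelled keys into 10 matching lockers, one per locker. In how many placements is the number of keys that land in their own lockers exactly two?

667485

Pick the 2 fixed positions: C(10,2) = 45 ways.
The other 8 form a derangement: !8 = 14833.
Total: 45 × 14833 = 667485.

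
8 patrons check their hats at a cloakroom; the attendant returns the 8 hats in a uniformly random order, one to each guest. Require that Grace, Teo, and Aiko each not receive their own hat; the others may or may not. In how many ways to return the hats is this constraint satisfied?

Let A_j be the event that the j-th constrained one is fixed. By inclusion-exclusion over the 3 events:
Σ_{j=0}^{3} (-1)^j C(3,j)(8-j)!
= C(3,0)·8! - C(3,1)·7! + C(3,2)·6! - C(3,3)·5!
= 40320 - 15120 + 2160 - 120
= 27240

27240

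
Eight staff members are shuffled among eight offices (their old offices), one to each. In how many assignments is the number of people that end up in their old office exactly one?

14832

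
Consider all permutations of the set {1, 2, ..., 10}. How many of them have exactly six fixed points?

1890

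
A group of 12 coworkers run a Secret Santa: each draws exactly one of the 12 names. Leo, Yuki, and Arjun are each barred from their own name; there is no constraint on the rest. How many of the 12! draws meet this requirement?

369774720

Let A_j be the event that the j-th constrained one is fixed. By inclusion-exclusion over the 3 events:
Σ_{j=0}^{3} (-1)^j C(3,j)(12-j)!
= C(3,0)·12! - C(3,1)·11! + C(3,2)·10! - C(3,3)·9!
= 479001600 - 119750400 + 10886400 - 362880
= 369774720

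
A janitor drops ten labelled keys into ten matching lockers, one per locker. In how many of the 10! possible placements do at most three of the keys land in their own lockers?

3559886

# with exactly i fixed is C(10,i)·!(10-i); sum over i=0..3:
  i=0: C(10,0)·!10 = 1·1334961 = 1334961
  i=1: C(10,1)·!9 = 10·133496 = 1334960
  i=2: C(10,2)·!8 = 45·14833 = 667485
  i=3: C(10,3)·!7 = 120·1854 = 222480
Total = 3559886.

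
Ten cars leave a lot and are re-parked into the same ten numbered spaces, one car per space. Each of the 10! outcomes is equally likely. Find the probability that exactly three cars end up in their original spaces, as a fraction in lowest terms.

103/1680

Favorable outcomes: C(10,3)·!7 = 120·1854 = 222480.
Total outcomes: 10! = 3628800.
Probability = 222480/3628800 = 103/1680.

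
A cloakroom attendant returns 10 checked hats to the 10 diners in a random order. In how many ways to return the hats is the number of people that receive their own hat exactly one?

Pick the single fixed position: C(10,1) = 10 ways.
The remaining 9 must be deranged: !9 = 133496.
Total: 10 × 133496 = 1334960.

1334960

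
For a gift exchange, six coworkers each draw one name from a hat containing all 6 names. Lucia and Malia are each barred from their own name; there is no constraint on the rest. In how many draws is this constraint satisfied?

Let A_j be the event that the j-th constrained one is fixed. By inclusion-exclusion over the 2 events:
Σ_{j=0}^{2} (-1)^j C(2,j)(6-j)!
= C(2,0)·6! - C(2,1)·5! + C(2,2)·4!
= 720 - 240 + 24
= 504

504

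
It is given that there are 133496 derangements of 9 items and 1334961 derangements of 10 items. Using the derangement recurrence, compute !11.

14684570

!11 = (11-1)·(!10 + !9) = 10·(1334961 + 133496) = 10·1468457 = 14684570.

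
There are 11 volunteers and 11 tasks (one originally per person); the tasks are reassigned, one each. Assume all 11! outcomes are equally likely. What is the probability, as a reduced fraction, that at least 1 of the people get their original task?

Favorable outcomes: Σ_{i≥1} C(11,i)·!(11-i) = 11·1334961 + 55·133496 + 165·14833 + 330·1854 + 462·265 + 462·44 + 330·9 + 165·2 + 55·1 + 11·0 + 1·1 = 25232230.
Total outcomes: 11! = 39916800.
Probability = 25232230/39916800 = 2523223/3991680.

2523223/3991680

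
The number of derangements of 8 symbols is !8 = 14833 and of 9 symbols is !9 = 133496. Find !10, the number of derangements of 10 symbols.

1334961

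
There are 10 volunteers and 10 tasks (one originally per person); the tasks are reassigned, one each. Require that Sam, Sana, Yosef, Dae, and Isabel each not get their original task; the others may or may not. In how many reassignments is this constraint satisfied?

2170680

Let A_j be the event that the j-th constrained one is fixed. By inclusion-exclusion over the 5 events:
Σ_{j=0}^{5} (-1)^j C(5,j)(10-j)!
= C(5,0)·10! - C(5,1)·9! + C(5,2)·8! - C(5,3)·7! + C(5,4)·6! - C(5,5)·5!
= 3628800 - 1814400 + 403200 - 50400 + 3600 - 120
= 2170680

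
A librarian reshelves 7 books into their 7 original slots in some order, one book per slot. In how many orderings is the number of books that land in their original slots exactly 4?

70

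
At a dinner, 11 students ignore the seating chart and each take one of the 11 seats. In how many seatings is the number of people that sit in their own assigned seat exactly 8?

330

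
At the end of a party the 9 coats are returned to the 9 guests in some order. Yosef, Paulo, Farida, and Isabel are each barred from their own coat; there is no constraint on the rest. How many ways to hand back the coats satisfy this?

229080

Let A_j be the event that the j-th constrained one is fixed. By inclusion-exclusion over the 4 events:
Σ_{j=0}^{4} (-1)^j C(4,j)(9-j)!
= C(4,0)·9! - C(4,1)·8! + C(4,2)·7! - C(4,3)·6! + C(4,4)·5!
= 362880 - 161280 + 30240 - 2880 + 120
= 229080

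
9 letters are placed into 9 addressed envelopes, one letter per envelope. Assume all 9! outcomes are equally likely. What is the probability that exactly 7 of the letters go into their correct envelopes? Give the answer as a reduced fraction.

Favorable outcomes: C(9,7)·!2 = 36·1 = 36.
Total outcomes: 9! = 362880.
Probability = 36/362880 = 1/10080.

1/10080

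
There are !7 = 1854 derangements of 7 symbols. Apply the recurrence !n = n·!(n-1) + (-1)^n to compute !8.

14833

!8 = 8·1854 + 1 = 14833.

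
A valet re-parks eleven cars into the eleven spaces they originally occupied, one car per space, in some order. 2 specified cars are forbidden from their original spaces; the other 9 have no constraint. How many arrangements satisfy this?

33022080

Let A_j be the event that the j-th constrained one is fixed. By inclusion-exclusion over the 2 events:
Σ_{j=0}^{2} (-1)^j C(2,j)(11-j)!
= C(2,0)·11! - C(2,1)·10! + C(2,2)·9!
= 39916800 - 7257600 + 362880
= 33022080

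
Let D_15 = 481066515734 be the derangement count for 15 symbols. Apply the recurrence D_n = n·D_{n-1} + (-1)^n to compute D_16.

7697064251745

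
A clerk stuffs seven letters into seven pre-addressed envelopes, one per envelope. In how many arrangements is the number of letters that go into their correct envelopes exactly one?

1855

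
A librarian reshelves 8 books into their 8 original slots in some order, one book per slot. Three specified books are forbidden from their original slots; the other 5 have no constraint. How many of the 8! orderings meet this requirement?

Inclusion-exclusion on the 3 forbidden self-matches:
Σ_{j=0}^{3} (-1)^j C(3,j)(8-j)!
= C(3,0)·8! - C(3,1)·7! + C(3,2)·6! - C(3,3)·5!
= 40320 - 15120 + 2160 - 120
= 27240

27240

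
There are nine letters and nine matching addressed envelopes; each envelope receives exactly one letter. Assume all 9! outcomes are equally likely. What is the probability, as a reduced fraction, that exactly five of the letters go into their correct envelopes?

1/320

Favorable outcomes: C(9,5)·!4 = 126·9 = 1134.
Total outcomes: 9! = 362880.
Probability = 1134/362880 = 1/320.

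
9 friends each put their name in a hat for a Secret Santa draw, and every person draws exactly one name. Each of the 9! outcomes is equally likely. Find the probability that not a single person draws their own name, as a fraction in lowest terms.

16687/45360

Favorable outcomes: !9 = 133496.
Total outcomes: 9! = 362880.
Probability = 133496/362880 = 16687/45360.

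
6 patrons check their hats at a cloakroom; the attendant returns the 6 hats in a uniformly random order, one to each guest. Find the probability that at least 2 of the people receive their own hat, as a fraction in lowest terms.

191/720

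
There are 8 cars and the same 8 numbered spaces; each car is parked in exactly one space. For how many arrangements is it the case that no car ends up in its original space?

14833

!8 = 8! · Σ_{k=0}^{8} (-1)^k/k!
= 8! - 8!/1! + 8!/2! - 8!/3! + 8!/4! - 8!/5! + 8!/6! - 8!/7! + 8!/8!
= 40320 - 40320 + 20160 - 6720 + 1680 - 336 + 56 - 8 + 1
= 14833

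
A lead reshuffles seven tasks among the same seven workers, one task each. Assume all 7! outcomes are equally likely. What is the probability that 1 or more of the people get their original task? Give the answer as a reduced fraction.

177/280

Favorable outcomes: Σ_{i≥1} C(7,i)·!(7-i) = 7·265 + 21·44 + 35·9 + 35·2 + 21·1 + 7·0 + 1·1 = 3186.
Total outcomes: 7! = 5040.
Probability = 3186/5040 = 177/280.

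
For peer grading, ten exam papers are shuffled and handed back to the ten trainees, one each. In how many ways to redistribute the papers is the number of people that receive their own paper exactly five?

Choose which 5 of the 10 are fixed: C(10,5) = 252.
The other 5 form a derangement: !5 = 44.
Total: 252 × 44 = 11088.

11088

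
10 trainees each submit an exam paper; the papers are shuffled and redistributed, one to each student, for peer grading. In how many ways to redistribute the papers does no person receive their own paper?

1334961

The subfactorial !10 = [10!/e] (nearest integer).
10! = 3628800, and 3628800/e ≈ 1334960.92, so !10 = 1334961.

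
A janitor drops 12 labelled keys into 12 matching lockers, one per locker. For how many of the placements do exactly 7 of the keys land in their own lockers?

34848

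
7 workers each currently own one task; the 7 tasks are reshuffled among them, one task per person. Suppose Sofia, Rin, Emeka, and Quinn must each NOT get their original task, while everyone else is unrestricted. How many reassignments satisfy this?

Inclusion-exclusion on the 4 forbidden self-matches:
Σ_{j=0}^{4} (-1)^j C(4,j)(7-j)!
= C(4,0)·7! - C(4,1)·6! + C(4,2)·5! - C(4,3)·4! + C(4,4)·3!
= 5040 - 2880 + 720 - 96 + 6
= 2790

2790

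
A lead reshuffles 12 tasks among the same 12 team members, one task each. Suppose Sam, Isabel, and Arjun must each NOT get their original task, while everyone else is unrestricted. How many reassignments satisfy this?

Let A_j be the event that the j-th constrained one is fixed. By inclusion-exclusion over the 3 events:
Σ_{j=0}^{3} (-1)^j C(3,j)(12-j)!
= C(3,0)·12! - C(3,1)·11! + C(3,2)·10! - C(3,3)·9!
= 479001600 - 119750400 + 10886400 - 362880
= 369774720

369774720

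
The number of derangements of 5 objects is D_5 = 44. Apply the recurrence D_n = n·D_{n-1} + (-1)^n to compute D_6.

D_6 = 6·44 + 1 = 265.

265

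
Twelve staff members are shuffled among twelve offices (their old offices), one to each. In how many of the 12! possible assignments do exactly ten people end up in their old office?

Pick the 10 fixed positions: C(12,10) = 66 ways.
The other 2 form a derangement: !2 = 1.
Total: 66 × 1 = 66.

66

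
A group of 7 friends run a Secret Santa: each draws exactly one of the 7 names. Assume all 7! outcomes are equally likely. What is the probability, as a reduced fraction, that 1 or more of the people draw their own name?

177/280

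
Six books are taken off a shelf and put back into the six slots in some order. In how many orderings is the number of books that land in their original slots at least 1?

455

Sum C(6,i)·!(6-i) for i = 1..6:
  i=1: C(6,1)·!5 = 6·44 = 264
  i=2: C(6,2)·!4 = 15·9 = 135
  i=3: C(6,3)·!3 = 20·2 = 40
  i=4: C(6,4)·!2 = 15·1 = 15
  i=5: C(6,5)·!1 = 6·0 = 0
  i=6: C(6,6)·!0 = 1·1 = 1
Total = 455.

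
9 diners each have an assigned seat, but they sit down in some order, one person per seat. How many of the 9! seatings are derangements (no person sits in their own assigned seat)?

Use !n = n·!(n-1) + (-1)^n.
!9 = 9·14833 - 1 = 133496

133496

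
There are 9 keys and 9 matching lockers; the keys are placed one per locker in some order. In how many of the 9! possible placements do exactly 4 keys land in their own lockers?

5544

Pick the 4 fixed positions: C(9,4) = 126 ways.
The remaining 5 must be deranged: !5 = 44.
Total: 126 × 44 = 5544.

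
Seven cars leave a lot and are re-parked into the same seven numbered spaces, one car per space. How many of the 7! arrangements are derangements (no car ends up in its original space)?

1854

Use !n = (n-1)(!(n-1) + !(n-2)).
!7 = 6·(265 + 44) = 6·309 = 1854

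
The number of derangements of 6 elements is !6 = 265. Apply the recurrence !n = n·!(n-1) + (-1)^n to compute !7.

1854

!7 = 7·265 - 1 = 1854.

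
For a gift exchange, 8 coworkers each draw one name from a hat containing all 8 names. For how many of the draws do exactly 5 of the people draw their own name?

112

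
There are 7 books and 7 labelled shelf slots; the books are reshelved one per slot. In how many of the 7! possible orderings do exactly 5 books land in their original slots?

21

Choose which 5 of the 7 are fixed: C(7,5) = 21.
The other 2 form a derangement: !2 = 1.
Total: 21 × 1 = 21.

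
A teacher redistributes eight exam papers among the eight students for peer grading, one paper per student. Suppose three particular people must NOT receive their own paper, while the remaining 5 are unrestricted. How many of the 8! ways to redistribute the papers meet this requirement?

Let A_j be the event that the j-th constrained one is fixed. By inclusion-exclusion over the 3 events:
Σ_{j=0}^{3} (-1)^j C(3,j)(8-j)!
= C(3,0)·8! - C(3,1)·7! + C(3,2)·6! - C(3,3)·5!
= 40320 - 15120 + 2160 - 120
= 27240

27240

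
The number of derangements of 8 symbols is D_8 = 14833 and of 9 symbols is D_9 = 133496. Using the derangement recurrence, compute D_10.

1334961

D_10 = (10-1)·(D_9 + D_8) = 9·(133496 + 14833) = 9·148329 = 1334961.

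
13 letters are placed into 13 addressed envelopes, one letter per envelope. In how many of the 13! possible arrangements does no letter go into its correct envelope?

2290792932

Use !n = (n-1)(!(n-1) + !(n-2)).
!13 = 12·(176214841 + 14684570) = 12·190899411 = 2290792932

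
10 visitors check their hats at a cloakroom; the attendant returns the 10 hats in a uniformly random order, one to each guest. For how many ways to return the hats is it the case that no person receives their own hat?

1334961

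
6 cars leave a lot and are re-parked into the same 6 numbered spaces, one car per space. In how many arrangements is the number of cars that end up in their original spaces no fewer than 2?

191

# with exactly i fixed is C(6,i)·!(6-i); sum over i=2..6:
  i=2: C(6,2)·!4 = 15·9 = 135
  i=3: C(6,3)·!3 = 20·2 = 40
  i=4: C(6,4)·!2 = 15·1 = 15
  i=5: C(6,5)·!1 = 6·0 = 0
  i=6: C(6,6)·!0 = 1·1 = 1
Total = 191.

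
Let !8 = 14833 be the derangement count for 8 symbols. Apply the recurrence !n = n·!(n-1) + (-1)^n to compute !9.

133496

!9 = 9·14833 - 1 = 133496.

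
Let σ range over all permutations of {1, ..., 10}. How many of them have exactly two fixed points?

667485

Choose which 2 of the 10 are fixed: C(10,2) = 45.
The remaining 8 must be deranged: !8 = 14833.
Total: 45 × 14833 = 667485.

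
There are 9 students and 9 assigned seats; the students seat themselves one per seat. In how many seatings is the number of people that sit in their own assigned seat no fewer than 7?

37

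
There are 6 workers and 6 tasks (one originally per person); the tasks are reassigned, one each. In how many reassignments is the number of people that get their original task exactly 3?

40

Pick the 3 fixed positions: C(6,3) = 20 ways.
The remaining 3 must be deranged: !3 = 2.
Total: 20 × 2 = 40.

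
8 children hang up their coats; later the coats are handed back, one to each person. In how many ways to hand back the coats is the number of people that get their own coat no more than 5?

# with exactly i fixed is C(8,i)·!(8-i); sum over i=0..5:
  i=0: C(8,0)·!8 = 1·14833 = 14833
  i=1: C(8,1)·!7 = 8·1854 = 14832
  i=2: C(8,2)·!6 = 28·265 = 7420
  i=3: C(8,3)·!5 = 56·44 = 2464
  i=4: C(8,4)·!4 = 70·9 = 630
  i=5: C(8,5)·!3 = 56·2 = 112
Total = 40291.

40291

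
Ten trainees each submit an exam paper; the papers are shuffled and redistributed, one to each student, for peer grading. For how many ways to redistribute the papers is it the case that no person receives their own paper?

Recurrence: !10 = 10·!9 + (-1)^10.
!10 = 10·133496 + 1 = 1334961

1334961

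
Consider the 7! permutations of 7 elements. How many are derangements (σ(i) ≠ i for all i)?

Use !n = (n-1)(!(n-1) + !(n-2)).
!7 = 6·(265 + 44) = 6·309 = 1854

1854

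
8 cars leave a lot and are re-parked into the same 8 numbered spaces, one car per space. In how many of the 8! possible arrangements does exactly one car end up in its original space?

14832

Choose which one of the 8 is fixed: C(8,1) = 8.
The remaining 7 must be deranged: !7 = 1854.
Total: 8 × 1854 = 14832.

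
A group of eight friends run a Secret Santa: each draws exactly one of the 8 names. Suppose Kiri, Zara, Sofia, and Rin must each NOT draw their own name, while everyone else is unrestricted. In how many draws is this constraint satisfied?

24024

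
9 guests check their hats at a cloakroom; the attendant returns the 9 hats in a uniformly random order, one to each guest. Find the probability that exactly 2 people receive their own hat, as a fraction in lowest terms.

Favorable outcomes: C(9,2)·!7 = 36·1854 = 66744.
Total outcomes: 9! = 362880.
Probability = 66744/362880 = 103/560.

103/560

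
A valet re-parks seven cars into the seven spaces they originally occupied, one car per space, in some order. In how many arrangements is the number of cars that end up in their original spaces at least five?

Sum C(7,i)·!(7-i) for i = 5..7:
  i=5: C(7,5)·!2 = 21·1 = 21
  i=6: C(7,6)·!1 = 7·0 = 0
  i=7: C(7,7)·!0 = 1·1 = 1
Total = 22.

22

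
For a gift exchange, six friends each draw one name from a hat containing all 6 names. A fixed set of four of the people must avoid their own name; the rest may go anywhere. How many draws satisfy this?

Inclusion-exclusion on the 4 forbidden self-matches:
Σ_{j=0}^{4} (-1)^j C(4,j)(6-j)!
= C(4,0)·6! - C(4,1)·5! + C(4,2)·4! - C(4,3)·3! + C(4,4)·2!
= 720 - 480 + 144 - 24 + 2
= 362

362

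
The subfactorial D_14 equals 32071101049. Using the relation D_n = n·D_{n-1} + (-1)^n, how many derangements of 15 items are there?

481066515734

D_15 = 15·32071101049 - 1 = 481066515734.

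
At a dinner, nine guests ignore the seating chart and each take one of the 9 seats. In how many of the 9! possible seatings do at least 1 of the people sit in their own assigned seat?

# with exactly i fixed is C(9,i)·!(9-i); sum over i=1..9:
  i=1: C(9,1)·!8 = 9·14833 = 133497
  i=2: C(9,2)·!7 = 36·1854 = 66744
  i=3: C(9,3)·!6 = 84·265 = 22260
  i=4: C(9,4)·!5 = 126·44 = 5544
  i=5: C(9,5)·!4 = 126·9 = 1134
  i=6: C(9,6)·!3 = 84·2 = 168
  i=7: C(9,7)·!2 = 36·1 = 36
  i=8: C(9,8)·!1 = 9·0 = 0
  i=9: C(9,9)·!0 = 1·1 = 1
Total = 229384.

229384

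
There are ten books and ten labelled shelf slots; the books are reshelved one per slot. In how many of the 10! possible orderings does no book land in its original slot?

1334961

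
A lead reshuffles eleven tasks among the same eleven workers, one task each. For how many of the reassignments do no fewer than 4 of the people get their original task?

757934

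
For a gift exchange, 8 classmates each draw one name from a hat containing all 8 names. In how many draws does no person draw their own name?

14833

By inclusion-exclusion, !8 = Σ (-1)^k · 8!/k! for k=0..8
= 8! - 8!/1! + 8!/2! - 8!/3! + 8!/4! - 8!/5! + 8!/6! - 8!/7! + 8!/8!
= 40320 - 40320 + 20160 - 6720 + 1680 - 336 + 56 - 8 + 1
= 14833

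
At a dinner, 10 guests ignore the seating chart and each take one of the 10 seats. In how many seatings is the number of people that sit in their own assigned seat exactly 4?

55650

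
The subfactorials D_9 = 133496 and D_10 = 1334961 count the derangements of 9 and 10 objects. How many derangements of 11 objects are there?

D_11 = (11-1)·(D_10 + D_9) = 10·(1334961 + 133496) = 10·1468457 = 14684570.

14684570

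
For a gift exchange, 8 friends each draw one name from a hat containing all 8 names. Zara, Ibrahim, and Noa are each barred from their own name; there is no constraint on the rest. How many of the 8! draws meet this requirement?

Let A_j be the event that the j-th constrained one is fixed. By inclusion-exclusion over the 3 events:
Σ_{j=0}^{3} (-1)^j C(3,j)(8-j)!
= C(3,0)·8! - C(3,1)·7! + C(3,2)·6! - C(3,3)·5!
= 40320 - 15120 + 2160 - 120
= 27240

27240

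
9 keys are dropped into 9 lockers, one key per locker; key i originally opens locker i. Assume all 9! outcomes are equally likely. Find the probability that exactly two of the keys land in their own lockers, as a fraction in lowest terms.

Favorable outcomes: C(9,2)·!7 = 36·1854 = 66744.
Total outcomes: 9! = 362880.
Probability = 66744/362880 = 103/560.

103/560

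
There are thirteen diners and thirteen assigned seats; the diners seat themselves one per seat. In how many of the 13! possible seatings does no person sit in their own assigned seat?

2290792932

Use !n = n·!(n-1) + (-1)^n.
!13 = 13·176214841 - 1 = 2290792932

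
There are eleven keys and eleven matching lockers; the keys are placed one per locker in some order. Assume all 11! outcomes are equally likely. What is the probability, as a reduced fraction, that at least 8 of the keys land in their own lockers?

Favorable outcomes: Σ_{i≥8} C(11,i)·!(11-i) = 165·2 + 55·1 + 11·0 + 1·1 = 386.
Total outcomes: 11! = 39916800.
Probability = 386/39916800 = 193/19958400.

193/19958400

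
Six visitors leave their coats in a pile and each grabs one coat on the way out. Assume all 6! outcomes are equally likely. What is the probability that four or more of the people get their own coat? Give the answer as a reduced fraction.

1/45

Favorable outcomes: Σ_{i≥4} C(6,i)·!(6-i) = 15·1 + 6·0 + 1·1 = 16.
Total outcomes: 6! = 720.
Probability = 16/720 = 1/45.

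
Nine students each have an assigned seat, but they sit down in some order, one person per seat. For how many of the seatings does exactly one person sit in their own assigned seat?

Pick the single fixed position: C(9,1) = 9 ways.
The remaining 8 must be deranged: !8 = 14833.
Total: 9 × 14833 = 133497.

133497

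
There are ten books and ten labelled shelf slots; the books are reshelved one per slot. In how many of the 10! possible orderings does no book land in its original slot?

Recurrence: !10 = 10·!9 + (-1)^10.
!10 = 10·133496 + 1 = 1334961

1334961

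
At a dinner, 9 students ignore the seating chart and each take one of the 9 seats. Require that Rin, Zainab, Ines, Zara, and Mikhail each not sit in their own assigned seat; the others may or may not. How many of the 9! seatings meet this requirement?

205056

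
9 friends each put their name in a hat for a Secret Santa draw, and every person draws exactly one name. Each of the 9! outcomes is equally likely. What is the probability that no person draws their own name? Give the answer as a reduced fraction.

Favorable outcomes: !9 = 133496.
Total outcomes: 9! = 362880.
Probability = 133496/362880 = 16687/45360.

16687/45360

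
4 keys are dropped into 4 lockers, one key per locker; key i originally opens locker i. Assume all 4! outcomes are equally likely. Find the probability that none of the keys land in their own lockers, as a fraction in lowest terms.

3/8

Favorable outcomes: !4 = 9.
Total outcomes: 4! = 24.
Probability = 9/24 = 3/8.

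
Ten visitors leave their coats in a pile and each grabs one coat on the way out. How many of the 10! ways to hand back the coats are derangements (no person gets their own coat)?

The number of derangements of 10 is !10 = Σ_{k=0}^{10} (-1)^k·10!/k!
= 10! - 10!/1! + 10!/2! - 10!/3! + 10!/4! - 10!/5! + 10!/6! - 10!/7! + 10!/8! - 10!/9! + 10!/10!
= 3628800 - 3628800 + 1814400 - 604800 + 151200 - 30240 + 5040 - 720 + 90 - 10 + 1
= 1334961

1334961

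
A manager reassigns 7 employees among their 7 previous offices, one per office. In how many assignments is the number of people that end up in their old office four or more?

92

# with exactly i fixed is C(7,i)·!(7-i); sum over i=4..7:
  i=4: C(7,4)·!3 = 35·2 = 70
  i=5: C(7,5)·!2 = 21·1 = 21
  i=6: C(7,6)·!1 = 7·0 = 0
  i=7: C(7,7)·!0 = 1·1 = 1
Total = 92.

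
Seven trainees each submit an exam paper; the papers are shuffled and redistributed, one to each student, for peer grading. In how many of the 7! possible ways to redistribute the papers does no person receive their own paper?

!7 = 7! · Σ_{k=0}^{7} (-1)^k/k!
= 7! - 7!/1! + 7!/2! - 7!/3! + 7!/4! - 7!/5! + 7!/6! - 7!/7!
= 5040 - 5040 + 2520 - 840 + 210 - 42 + 7 - 1
= 1854

1854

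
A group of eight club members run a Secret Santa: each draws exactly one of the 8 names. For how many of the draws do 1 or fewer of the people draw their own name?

29665

# with exactly i fixed is C(8,i)·!(8-i); sum over i=0..1:
  i=0: C(8,0)·!8 = 1·14833 = 14833
  i=1: C(8,1)·!7 = 8·1854 = 14832
Total = 29665.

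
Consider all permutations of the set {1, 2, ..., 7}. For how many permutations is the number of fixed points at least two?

Sum C(7,i)·!(7-i) for i = 2..7:
  i=2: C(7,2)·!5 = 21·44 = 924
  i=3: C(7,3)·!4 = 35·9 = 315
  i=4: C(7,4)·!3 = 35·2 = 70
  i=5: C(7,5)·!2 = 21·1 = 21
  i=6: C(7,6)·!1 = 7·0 = 0
  i=7: C(7,7)·!0 = 1·1 = 1
Total = 1331.

1331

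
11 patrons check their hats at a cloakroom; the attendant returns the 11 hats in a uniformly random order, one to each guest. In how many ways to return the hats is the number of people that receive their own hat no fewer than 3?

3205379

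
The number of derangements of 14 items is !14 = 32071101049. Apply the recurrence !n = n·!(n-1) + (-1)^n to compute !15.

!15 = 15·32071101049 - 1 = 481066515734.

481066515734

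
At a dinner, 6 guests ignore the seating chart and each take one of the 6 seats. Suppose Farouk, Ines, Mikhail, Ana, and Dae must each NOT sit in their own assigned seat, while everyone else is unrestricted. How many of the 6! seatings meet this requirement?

Inclusion-exclusion on the 5 forbidden self-matches:
Σ_{j=0}^{5} (-1)^j C(5,j)(6-j)!
= C(5,0)·6! - C(5,1)·5! + C(5,2)·4! - C(5,3)·3! + C(5,4)·2! - C(5,5)·1!
= 720 - 600 + 240 - 60 + 10 - 1
= 309

309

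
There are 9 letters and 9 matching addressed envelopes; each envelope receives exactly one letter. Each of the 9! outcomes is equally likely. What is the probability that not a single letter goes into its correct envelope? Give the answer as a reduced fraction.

16687/45360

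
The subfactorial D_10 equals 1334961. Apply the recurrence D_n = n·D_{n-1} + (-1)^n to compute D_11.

14684570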